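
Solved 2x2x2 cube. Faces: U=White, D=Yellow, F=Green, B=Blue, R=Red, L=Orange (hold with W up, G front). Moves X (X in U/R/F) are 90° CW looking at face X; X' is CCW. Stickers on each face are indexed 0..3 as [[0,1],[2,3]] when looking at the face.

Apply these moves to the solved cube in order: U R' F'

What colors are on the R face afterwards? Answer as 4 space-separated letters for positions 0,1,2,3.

After move 1 (U): U=WWWW F=RRGG R=BBRR B=OOBB L=GGOO
After move 2 (R'): R=BRBR U=WBWO F=RWGW D=YRYG B=YOYB
After move 3 (F'): F=WWRG U=WBBB R=RRYR D=GOYG L=GOOW
Query: R face = RRYR

Answer: R R Y R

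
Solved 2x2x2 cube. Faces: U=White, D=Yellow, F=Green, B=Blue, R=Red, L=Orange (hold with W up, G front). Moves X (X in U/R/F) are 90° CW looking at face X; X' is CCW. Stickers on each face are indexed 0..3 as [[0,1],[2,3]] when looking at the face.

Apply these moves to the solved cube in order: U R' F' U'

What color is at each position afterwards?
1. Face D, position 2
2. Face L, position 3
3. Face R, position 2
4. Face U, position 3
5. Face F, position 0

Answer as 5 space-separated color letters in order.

After move 1 (U): U=WWWW F=RRGG R=BBRR B=OOBB L=GGOO
After move 2 (R'): R=BRBR U=WBWO F=RWGW D=YRYG B=YOYB
After move 3 (F'): F=WWRG U=WBBB R=RRYR D=GOYG L=GOOW
After move 4 (U'): U=BBWB F=GORG R=WWYR B=RRYB L=YOOW
Query 1: D[2] = Y
Query 2: L[3] = W
Query 3: R[2] = Y
Query 4: U[3] = B
Query 5: F[0] = G

Answer: Y W Y B G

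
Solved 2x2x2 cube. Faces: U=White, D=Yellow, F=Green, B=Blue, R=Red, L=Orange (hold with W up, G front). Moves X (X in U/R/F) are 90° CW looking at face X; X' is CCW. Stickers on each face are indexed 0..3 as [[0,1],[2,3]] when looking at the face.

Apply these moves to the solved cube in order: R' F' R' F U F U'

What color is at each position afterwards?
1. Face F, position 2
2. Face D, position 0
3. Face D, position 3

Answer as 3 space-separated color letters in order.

After move 1 (R'): R=RRRR U=WBWB F=GWGW D=YGYG B=YBYB
After move 2 (F'): F=WWGG U=WBRR R=GRYR D=OOYG L=OBOW
After move 3 (R'): R=RRGY U=WYRY F=WBGR D=OWYG B=GBOB
After move 4 (F): F=GWRB U=WYWB R=RRYY D=GRYG L=OOOW
After move 5 (U): U=WWBY F=RRRB R=GBYY B=OOOB L=GWOW
After move 6 (F): F=RRBR U=WWWW R=BBYY D=YGYG L=GGOR
After move 7 (U'): U=WWWW F=GGBR R=RRYY B=BBOB L=OOOR
Query 1: F[2] = B
Query 2: D[0] = Y
Query 3: D[3] = G

Answer: B Y G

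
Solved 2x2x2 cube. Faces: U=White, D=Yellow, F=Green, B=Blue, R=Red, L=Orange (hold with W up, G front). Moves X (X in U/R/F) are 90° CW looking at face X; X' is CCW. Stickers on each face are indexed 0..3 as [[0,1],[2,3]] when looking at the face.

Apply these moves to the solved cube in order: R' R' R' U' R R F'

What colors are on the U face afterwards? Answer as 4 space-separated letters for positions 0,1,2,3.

Answer: G B R Y

Derivation:
After move 1 (R'): R=RRRR U=WBWB F=GWGW D=YGYG B=YBYB
After move 2 (R'): R=RRRR U=WYWY F=GBGB D=YWYW B=GBGB
After move 3 (R'): R=RRRR U=WGWG F=GYGY D=YBYB B=WBWB
After move 4 (U'): U=GGWW F=OOGY R=GYRR B=RRWB L=WBOO
After move 5 (R): R=RGRY U=GOWY F=OBGB D=YWYR B=WRGB
After move 6 (R): R=RRYG U=GBWB F=OWGR D=YGYW B=YROB
After move 7 (F'): F=WROG U=GBRY R=GRYG D=BOYW L=WBOW
Query: U face = GBRY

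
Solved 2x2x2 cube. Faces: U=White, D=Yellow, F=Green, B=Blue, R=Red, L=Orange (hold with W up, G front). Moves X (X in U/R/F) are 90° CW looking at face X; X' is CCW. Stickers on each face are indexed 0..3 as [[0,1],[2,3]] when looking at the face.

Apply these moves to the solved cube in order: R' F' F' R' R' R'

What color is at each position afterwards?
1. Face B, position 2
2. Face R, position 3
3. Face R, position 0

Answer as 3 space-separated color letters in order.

After move 1 (R'): R=RRRR U=WBWB F=GWGW D=YGYG B=YBYB
After move 2 (F'): F=WWGG U=WBRR R=GRYR D=OOYG L=OBOW
After move 3 (F'): F=WGWG U=WBGY R=OROR D=BWYG L=OROR
After move 4 (R'): R=RROO U=WYGY F=WBWY D=BGYG B=GBWB
After move 5 (R'): R=RORO U=WWGG F=WYWY D=BBYY B=GBGB
After move 6 (R'): R=OORR U=WGGG F=WWWG D=BYYY B=YBBB
Query 1: B[2] = B
Query 2: R[3] = R
Query 3: R[0] = O

Answer: B R O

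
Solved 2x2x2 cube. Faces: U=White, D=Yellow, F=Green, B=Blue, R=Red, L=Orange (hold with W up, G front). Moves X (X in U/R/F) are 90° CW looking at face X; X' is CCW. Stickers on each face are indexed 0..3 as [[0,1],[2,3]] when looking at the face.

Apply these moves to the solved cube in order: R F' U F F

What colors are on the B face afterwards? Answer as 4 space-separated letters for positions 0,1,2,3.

After move 1 (R): R=RRRR U=WGWG F=GYGY D=YBYB B=WBWB
After move 2 (F'): F=YYGG U=WGRR R=BRYR D=OOYB L=OGOW
After move 3 (U): U=RWRG F=BRGG R=WBYR B=OGWB L=YYOW
After move 4 (F): F=GBGR U=RWWY R=RBGR D=YWYB L=YOOO
After move 5 (F): F=GGRB U=RWOO R=WBYR D=GRYB L=YYOW
Query: B face = OGWB

Answer: O G W B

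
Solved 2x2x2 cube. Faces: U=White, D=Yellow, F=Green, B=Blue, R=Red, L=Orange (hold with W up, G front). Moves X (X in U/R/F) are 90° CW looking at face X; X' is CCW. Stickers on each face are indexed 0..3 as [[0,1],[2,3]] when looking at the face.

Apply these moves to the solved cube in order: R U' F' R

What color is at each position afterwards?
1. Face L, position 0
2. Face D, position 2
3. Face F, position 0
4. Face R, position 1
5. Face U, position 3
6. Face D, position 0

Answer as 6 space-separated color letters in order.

Answer: W Y O B G B

Derivation:
After move 1 (R): R=RRRR U=WGWG F=GYGY D=YBYB B=WBWB
After move 2 (U'): U=GGWW F=OOGY R=GYRR B=RRWB L=WBOO
After move 3 (F'): F=OYOG U=GGGR R=BYYR D=BOYB L=WWOW
After move 4 (R): R=YBRY U=GYGG F=OOOB D=BWYR B=RRGB
Query 1: L[0] = W
Query 2: D[2] = Y
Query 3: F[0] = O
Query 4: R[1] = B
Query 5: U[3] = G
Query 6: D[0] = B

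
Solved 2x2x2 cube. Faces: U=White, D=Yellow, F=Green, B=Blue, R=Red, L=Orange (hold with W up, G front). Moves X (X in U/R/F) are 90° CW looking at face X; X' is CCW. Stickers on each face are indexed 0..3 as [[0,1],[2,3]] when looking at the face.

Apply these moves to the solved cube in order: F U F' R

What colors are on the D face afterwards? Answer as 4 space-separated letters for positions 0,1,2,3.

After move 1 (F): F=GGGG U=WWOO R=WRWR D=RRYY L=OYOY
After move 2 (U): U=OWOW F=WRGG R=BBWR B=OYBB L=GGOY
After move 3 (F'): F=RGWG U=OWBW R=RBRR D=GYYY L=GWOO
After move 4 (R): R=RRRB U=OGBG F=RYWY D=GBYO B=WYWB
Query: D face = GBYO

Answer: G B Y O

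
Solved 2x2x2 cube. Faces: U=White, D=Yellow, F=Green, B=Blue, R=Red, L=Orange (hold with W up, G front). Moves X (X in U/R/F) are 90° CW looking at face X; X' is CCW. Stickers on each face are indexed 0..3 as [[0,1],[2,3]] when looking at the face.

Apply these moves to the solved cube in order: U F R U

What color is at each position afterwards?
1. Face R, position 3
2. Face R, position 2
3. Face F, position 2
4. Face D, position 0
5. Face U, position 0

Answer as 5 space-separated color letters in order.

After move 1 (U): U=WWWW F=RRGG R=BBRR B=OOBB L=GGOO
After move 2 (F): F=GRGR U=WWOG R=WBWR D=RBYY L=GYOY
After move 3 (R): R=WWRB U=WROR F=GBGY D=RBYO B=GOWB
After move 4 (U): U=OWRR F=WWGY R=GORB B=GYWB L=GBOY
Query 1: R[3] = B
Query 2: R[2] = R
Query 3: F[2] = G
Query 4: D[0] = R
Query 5: U[0] = O

Answer: B R G R O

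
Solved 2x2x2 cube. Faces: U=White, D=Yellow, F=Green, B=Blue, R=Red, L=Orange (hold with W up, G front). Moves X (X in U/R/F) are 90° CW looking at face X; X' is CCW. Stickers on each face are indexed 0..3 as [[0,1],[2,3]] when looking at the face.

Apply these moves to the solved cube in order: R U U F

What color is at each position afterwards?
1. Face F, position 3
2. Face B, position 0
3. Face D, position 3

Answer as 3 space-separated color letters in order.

After move 1 (R): R=RRRR U=WGWG F=GYGY D=YBYB B=WBWB
After move 2 (U): U=WWGG F=RRGY R=WBRR B=OOWB L=GYOO
After move 3 (U): U=GWGW F=WBGY R=OORR B=GYWB L=RROO
After move 4 (F): F=GWYB U=GWOR R=GOWR D=ROYB L=RYOB
Query 1: F[3] = B
Query 2: B[0] = G
Query 3: D[3] = B

Answer: B G B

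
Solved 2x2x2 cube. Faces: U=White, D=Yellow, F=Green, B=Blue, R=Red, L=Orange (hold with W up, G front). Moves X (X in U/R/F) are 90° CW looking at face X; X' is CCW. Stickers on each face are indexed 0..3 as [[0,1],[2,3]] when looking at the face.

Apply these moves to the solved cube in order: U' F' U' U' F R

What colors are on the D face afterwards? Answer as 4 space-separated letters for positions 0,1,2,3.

After move 1 (U'): U=WWWW F=OOGG R=GGRR B=RRBB L=BBOO
After move 2 (F'): F=OGOG U=WWGR R=YGYR D=BOYY L=BWOW
After move 3 (U'): U=WRWG F=BWOG R=OGYR B=YGBB L=RROW
After move 4 (U'): U=RGWW F=RROG R=BWYR B=OGBB L=YGOW
After move 5 (F): F=ORGR U=RGWG R=WWWR D=YBYY L=YBOO
After move 6 (R): R=WWRW U=RRWR F=OBGY D=YBYO B=GGGB
Query: D face = YBYO

Answer: Y B Y O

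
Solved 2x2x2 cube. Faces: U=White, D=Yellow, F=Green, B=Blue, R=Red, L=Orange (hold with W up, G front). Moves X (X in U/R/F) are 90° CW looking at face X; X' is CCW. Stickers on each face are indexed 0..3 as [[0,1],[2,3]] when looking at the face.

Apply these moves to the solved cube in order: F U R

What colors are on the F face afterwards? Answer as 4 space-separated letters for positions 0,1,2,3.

Answer: W R G Y

Derivation:
After move 1 (F): F=GGGG U=WWOO R=WRWR D=RRYY L=OYOY
After move 2 (U): U=OWOW F=WRGG R=BBWR B=OYBB L=GGOY
After move 3 (R): R=WBRB U=OROG F=WRGY D=RBYO B=WYWB
Query: F face = WRGY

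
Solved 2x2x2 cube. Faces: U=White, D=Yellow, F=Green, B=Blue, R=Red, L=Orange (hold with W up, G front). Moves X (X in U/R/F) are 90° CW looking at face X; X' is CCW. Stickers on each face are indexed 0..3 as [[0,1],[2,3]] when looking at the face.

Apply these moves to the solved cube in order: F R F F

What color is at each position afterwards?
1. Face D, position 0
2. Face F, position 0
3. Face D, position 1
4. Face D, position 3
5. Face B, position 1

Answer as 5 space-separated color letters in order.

Answer: G Y O B B

Derivation:
After move 1 (F): F=GGGG U=WWOO R=WRWR D=RRYY L=OYOY
After move 2 (R): R=WWRR U=WGOG F=GRGY D=RBYB B=OBWB
After move 3 (F): F=GGYR U=WGYY R=OWGR D=RWYB L=OROB
After move 4 (F): F=YGRG U=WGBR R=YWYR D=GOYB L=OROW
Query 1: D[0] = G
Query 2: F[0] = Y
Query 3: D[1] = O
Query 4: D[3] = B
Query 5: B[1] = B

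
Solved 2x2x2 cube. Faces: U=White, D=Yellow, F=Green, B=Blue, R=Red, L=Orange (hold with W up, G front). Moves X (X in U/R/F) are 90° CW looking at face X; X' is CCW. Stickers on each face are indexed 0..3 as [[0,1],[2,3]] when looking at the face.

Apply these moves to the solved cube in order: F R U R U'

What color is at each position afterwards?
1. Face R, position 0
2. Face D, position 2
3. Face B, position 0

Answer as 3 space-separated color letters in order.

After move 1 (F): F=GGGG U=WWOO R=WRWR D=RRYY L=OYOY
After move 2 (R): R=WWRR U=WGOG F=GRGY D=RBYB B=OBWB
After move 3 (U): U=OWGG F=WWGY R=OBRR B=OYWB L=GROY
After move 4 (R): R=RORB U=OWGY F=WBGB D=RWYO B=GYWB
After move 5 (U'): U=WYOG F=GRGB R=WBRB B=ROWB L=GYOY
Query 1: R[0] = W
Query 2: D[2] = Y
Query 3: B[0] = R

Answer: W Y R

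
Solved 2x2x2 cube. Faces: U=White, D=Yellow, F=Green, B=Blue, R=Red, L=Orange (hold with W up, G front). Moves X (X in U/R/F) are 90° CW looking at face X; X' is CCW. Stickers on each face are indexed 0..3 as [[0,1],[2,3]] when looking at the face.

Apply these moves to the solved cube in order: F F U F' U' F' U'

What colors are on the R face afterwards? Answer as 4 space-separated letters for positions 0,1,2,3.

After move 1 (F): F=GGGG U=WWOO R=WRWR D=RRYY L=OYOY
After move 2 (F): F=GGGG U=WWYY R=OROR D=WWYY L=OROR
After move 3 (U): U=YWYW F=ORGG R=BBOR B=ORBB L=GGOR
After move 4 (F'): F=RGOG U=YWBO R=WBWR D=GRYY L=GWOY
After move 5 (U'): U=WOYB F=GWOG R=RGWR B=WBBB L=OROY
After move 6 (F'): F=WGGO U=WORW R=RGGR D=RYYY L=OBOY
After move 7 (U'): U=OWWR F=OBGO R=WGGR B=RGBB L=WBOY
Query: R face = WGGR

Answer: W G G R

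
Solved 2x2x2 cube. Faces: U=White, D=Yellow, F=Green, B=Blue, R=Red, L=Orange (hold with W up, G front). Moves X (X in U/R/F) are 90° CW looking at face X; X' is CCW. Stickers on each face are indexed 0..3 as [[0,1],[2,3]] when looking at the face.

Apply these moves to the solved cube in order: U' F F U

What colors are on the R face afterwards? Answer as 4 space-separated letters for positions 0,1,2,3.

Answer: R R B R

Derivation:
After move 1 (U'): U=WWWW F=OOGG R=GGRR B=RRBB L=BBOO
After move 2 (F): F=GOGO U=WWOB R=WGWR D=RGYY L=BYOY
After move 3 (F): F=GGOO U=WWYY R=OGBR D=WWYY L=BROG
After move 4 (U): U=YWYW F=OGOO R=RRBR B=BRBB L=GGOG
Query: R face = RRBR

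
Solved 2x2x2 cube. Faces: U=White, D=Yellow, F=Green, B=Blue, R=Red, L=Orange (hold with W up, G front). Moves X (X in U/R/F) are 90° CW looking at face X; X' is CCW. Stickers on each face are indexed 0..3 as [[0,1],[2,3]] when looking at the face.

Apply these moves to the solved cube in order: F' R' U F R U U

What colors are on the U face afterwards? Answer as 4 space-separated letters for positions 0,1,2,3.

Answer: R W R R

Derivation:
After move 1 (F'): F=GGGG U=WWRR R=YRYR D=OOYY L=OWOW
After move 2 (R'): R=RRYY U=WBRB F=GWGR D=OGYG B=YBOB
After move 3 (U): U=RWBB F=RRGR R=YBYY B=OWOB L=GWOW
After move 4 (F): F=GRRR U=RWWW R=BBBY D=YYYG L=GOOG
After move 5 (R): R=BBYB U=RRWR F=GYRG D=YOYO B=WWWB
After move 6 (U): U=WRRR F=BBRG R=WWYB B=GOWB L=GYOG
After move 7 (U): U=RWRR F=WWRG R=GOYB B=GYWB L=BBOG
Query: U face = RWRR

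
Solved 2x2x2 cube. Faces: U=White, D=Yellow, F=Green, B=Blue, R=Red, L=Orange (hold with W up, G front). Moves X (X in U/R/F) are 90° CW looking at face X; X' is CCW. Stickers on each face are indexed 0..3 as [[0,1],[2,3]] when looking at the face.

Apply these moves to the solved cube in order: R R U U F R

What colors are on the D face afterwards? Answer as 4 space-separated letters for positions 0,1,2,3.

After move 1 (R): R=RRRR U=WGWG F=GYGY D=YBYB B=WBWB
After move 2 (R): R=RRRR U=WYWY F=GBGB D=YWYW B=GBGB
After move 3 (U): U=WWYY F=RRGB R=GBRR B=OOGB L=GBOO
After move 4 (U): U=YWYW F=GBGB R=OORR B=GBGB L=RROO
After move 5 (F): F=GGBB U=YWOR R=YOWR D=ROYW L=RYOW
After move 6 (R): R=WYRO U=YGOB F=GOBW D=RGYG B=RBWB
Query: D face = RGYG

Answer: R G Y G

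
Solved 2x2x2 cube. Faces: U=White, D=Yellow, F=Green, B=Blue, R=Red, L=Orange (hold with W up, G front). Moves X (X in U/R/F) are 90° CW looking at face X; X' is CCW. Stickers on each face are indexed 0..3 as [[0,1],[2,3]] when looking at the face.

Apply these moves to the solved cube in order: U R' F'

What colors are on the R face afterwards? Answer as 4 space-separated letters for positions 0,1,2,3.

Answer: R R Y R

Derivation:
After move 1 (U): U=WWWW F=RRGG R=BBRR B=OOBB L=GGOO
After move 2 (R'): R=BRBR U=WBWO F=RWGW D=YRYG B=YOYB
After move 3 (F'): F=WWRG U=WBBB R=RRYR D=GOYG L=GOOW
Query: R face = RRYR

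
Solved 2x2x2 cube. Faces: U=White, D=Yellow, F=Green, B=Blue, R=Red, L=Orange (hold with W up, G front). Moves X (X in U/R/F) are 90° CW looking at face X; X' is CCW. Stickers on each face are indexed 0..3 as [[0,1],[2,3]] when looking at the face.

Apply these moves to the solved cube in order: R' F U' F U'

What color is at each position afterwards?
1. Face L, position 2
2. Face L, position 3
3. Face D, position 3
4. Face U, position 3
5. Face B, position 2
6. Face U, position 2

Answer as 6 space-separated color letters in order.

After move 1 (R'): R=RRRR U=WBWB F=GWGW D=YGYG B=YBYB
After move 2 (F): F=GGWW U=WBOO R=WRBR D=RRYG L=OYOG
After move 3 (U'): U=BOWO F=OYWW R=GGBR B=WRYB L=YBOG
After move 4 (F): F=WOWY U=BOGB R=WGOR D=BGYG L=YROR
After move 5 (U'): U=OBBG F=YRWY R=WOOR B=WGYB L=WROR
Query 1: L[2] = O
Query 2: L[3] = R
Query 3: D[3] = G
Query 4: U[3] = G
Query 5: B[2] = Y
Query 6: U[2] = B

Answer: O R G G Y B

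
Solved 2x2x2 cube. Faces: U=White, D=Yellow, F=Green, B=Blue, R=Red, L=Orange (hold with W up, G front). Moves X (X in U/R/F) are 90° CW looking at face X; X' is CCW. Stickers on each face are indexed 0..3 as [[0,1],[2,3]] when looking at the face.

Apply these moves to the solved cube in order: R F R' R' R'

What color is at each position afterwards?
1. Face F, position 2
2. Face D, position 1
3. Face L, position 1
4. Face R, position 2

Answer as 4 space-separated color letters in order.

Answer: Y W Y R

Derivation:
After move 1 (R): R=RRRR U=WGWG F=GYGY D=YBYB B=WBWB
After move 2 (F): F=GGYY U=WGOO R=WRGR D=RRYB L=OYOB
After move 3 (R'): R=RRWG U=WWOW F=GGYO D=RGYY B=BBRB
After move 4 (R'): R=RGRW U=WROB F=GWYW D=RGYO B=YBGB
After move 5 (R'): R=GWRR U=WGOY F=GRYB D=RWYW B=OBGB
Query 1: F[2] = Y
Query 2: D[1] = W
Query 3: L[1] = Y
Query 4: R[2] = R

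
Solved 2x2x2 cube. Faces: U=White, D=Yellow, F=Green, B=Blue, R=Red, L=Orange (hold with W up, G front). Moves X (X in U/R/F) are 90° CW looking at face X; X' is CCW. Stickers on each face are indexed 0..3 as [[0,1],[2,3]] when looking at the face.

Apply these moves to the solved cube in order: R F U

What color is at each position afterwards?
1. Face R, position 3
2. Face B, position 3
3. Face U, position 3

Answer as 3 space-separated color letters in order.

After move 1 (R): R=RRRR U=WGWG F=GYGY D=YBYB B=WBWB
After move 2 (F): F=GGYY U=WGOO R=WRGR D=RRYB L=OYOB
After move 3 (U): U=OWOG F=WRYY R=WBGR B=OYWB L=GGOB
Query 1: R[3] = R
Query 2: B[3] = B
Query 3: U[3] = G

Answer: R B G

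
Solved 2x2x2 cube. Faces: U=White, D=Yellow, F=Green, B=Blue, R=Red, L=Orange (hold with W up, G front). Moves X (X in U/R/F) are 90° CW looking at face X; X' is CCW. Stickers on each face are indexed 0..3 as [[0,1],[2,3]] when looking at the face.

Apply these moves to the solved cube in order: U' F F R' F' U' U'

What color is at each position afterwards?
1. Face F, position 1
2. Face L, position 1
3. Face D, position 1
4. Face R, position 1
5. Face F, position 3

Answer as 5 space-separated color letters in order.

Answer: R R G R O

Derivation:
After move 1 (U'): U=WWWW F=OOGG R=GGRR B=RRBB L=BBOO
After move 2 (F): F=GOGO U=WWOB R=WGWR D=RGYY L=BYOY
After move 3 (F): F=GGOO U=WWYY R=OGBR D=WWYY L=BROG
After move 4 (R'): R=GROB U=WBYR F=GWOY D=WGYO B=YRWB
After move 5 (F'): F=WYGO U=WBGO R=GRWB D=RGYO L=BROY
After move 6 (U'): U=BOWG F=BRGO R=WYWB B=GRWB L=YROY
After move 7 (U'): U=OGBW F=YRGO R=BRWB B=WYWB L=GROY
Query 1: F[1] = R
Query 2: L[1] = R
Query 3: D[1] = G
Query 4: R[1] = R
Query 5: F[3] = O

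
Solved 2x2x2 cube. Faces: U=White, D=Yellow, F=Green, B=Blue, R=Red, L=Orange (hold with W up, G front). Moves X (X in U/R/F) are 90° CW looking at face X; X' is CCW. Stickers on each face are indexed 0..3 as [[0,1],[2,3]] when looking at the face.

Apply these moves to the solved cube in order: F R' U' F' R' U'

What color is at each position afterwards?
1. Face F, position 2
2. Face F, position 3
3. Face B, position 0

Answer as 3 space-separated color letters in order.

After move 1 (F): F=GGGG U=WWOO R=WRWR D=RRYY L=OYOY
After move 2 (R'): R=RRWW U=WBOB F=GWGO D=RGYG B=YBRB
After move 3 (U'): U=BBWO F=OYGO R=GWWW B=RRRB L=YBOY
After move 4 (F'): F=YOOG U=BBGW R=GWRW D=BYYG L=YOOW
After move 5 (R'): R=WWGR U=BRGR F=YBOW D=BOYG B=GRYB
After move 6 (U'): U=RRBG F=YOOW R=YBGR B=WWYB L=GROW
Query 1: F[2] = O
Query 2: F[3] = W
Query 3: B[0] = W

Answer: O W W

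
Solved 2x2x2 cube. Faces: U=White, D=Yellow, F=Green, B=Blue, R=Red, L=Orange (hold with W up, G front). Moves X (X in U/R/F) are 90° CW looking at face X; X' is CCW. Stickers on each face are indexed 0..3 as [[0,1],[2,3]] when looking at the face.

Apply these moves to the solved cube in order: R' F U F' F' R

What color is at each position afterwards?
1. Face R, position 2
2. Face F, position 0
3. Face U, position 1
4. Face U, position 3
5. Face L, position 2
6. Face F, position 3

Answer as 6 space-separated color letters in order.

After move 1 (R'): R=RRRR U=WBWB F=GWGW D=YGYG B=YBYB
After move 2 (F): F=GGWW U=WBOO R=WRBR D=RRYG L=OYOG
After move 3 (U): U=OWOB F=WRWW R=YBBR B=OYYB L=GGOG
After move 4 (F'): F=RWWW U=OWYB R=RBRR D=GGYG L=GBOO
After move 5 (F'): F=WWRW U=OWRR R=GBGR D=BOYG L=GBOY
After move 6 (R): R=GGRB U=OWRW F=WORG D=BYYO B=RYWB
Query 1: R[2] = R
Query 2: F[0] = W
Query 3: U[1] = W
Query 4: U[3] = W
Query 5: L[2] = O
Query 6: F[3] = G

Answer: R W W W O G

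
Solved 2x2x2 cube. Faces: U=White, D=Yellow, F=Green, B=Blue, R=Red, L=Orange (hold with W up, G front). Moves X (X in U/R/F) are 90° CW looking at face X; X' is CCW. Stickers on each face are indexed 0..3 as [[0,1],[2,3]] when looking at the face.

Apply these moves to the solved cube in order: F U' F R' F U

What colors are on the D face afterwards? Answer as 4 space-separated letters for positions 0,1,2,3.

After move 1 (F): F=GGGG U=WWOO R=WRWR D=RRYY L=OYOY
After move 2 (U'): U=WOWO F=OYGG R=GGWR B=WRBB L=BBOY
After move 3 (F): F=GOGY U=WOYB R=WGOR D=WGYY L=BROR
After move 4 (R'): R=GRWO U=WBYW F=GOGB D=WOYY B=YRGB
After move 5 (F): F=GGBO U=WBRR R=YRWO D=WGYY L=BWOO
After move 6 (U): U=RWRB F=YRBO R=YRWO B=BWGB L=GGOO
Query: D face = WGYY

Answer: W G Y Y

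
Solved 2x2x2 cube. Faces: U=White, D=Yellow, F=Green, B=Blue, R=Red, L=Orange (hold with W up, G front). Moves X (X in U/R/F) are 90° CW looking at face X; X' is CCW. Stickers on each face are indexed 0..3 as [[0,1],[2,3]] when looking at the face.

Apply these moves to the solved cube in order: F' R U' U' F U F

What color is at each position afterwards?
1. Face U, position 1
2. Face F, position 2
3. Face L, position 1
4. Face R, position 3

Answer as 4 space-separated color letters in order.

Answer: G B R R

Derivation:
After move 1 (F'): F=GGGG U=WWRR R=YRYR D=OOYY L=OWOW
After move 2 (R): R=YYRR U=WGRG F=GOGY D=OBYB B=RBWB
After move 3 (U'): U=GGWR F=OWGY R=GORR B=YYWB L=RBOW
After move 4 (U'): U=GRGW F=RBGY R=OWRR B=GOWB L=YYOW
After move 5 (F): F=GRYB U=GRWY R=GWWR D=ROYB L=YOOB
After move 6 (U): U=WGYR F=GWYB R=GOWR B=YOWB L=GROB
After move 7 (F): F=YGBW U=WGBR R=YORR D=WGYB L=GROO
Query 1: U[1] = G
Query 2: F[2] = B
Query 3: L[1] = R
Query 4: R[3] = R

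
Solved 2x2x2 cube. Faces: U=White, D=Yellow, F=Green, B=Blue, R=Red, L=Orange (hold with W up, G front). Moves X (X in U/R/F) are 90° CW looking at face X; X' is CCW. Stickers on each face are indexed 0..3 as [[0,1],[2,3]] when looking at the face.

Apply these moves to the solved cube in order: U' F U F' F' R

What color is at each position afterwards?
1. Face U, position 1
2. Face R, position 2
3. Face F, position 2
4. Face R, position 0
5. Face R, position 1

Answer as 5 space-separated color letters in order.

Answer: G R G O Y

Derivation:
After move 1 (U'): U=WWWW F=OOGG R=GGRR B=RRBB L=BBOO
After move 2 (F): F=GOGO U=WWOB R=WGWR D=RGYY L=BYOY
After move 3 (U): U=OWBW F=WGGO R=RRWR B=BYBB L=GOOY
After move 4 (F'): F=GOWG U=OWRW R=GRRR D=OYYY L=GWOB
After move 5 (F'): F=OGGW U=OWGR R=YROR D=WBYY L=GWOR
After move 6 (R): R=OYRR U=OGGW F=OBGY D=WBYB B=RYWB
Query 1: U[1] = G
Query 2: R[2] = R
Query 3: F[2] = G
Query 4: R[0] = O
Query 5: R[1] = Y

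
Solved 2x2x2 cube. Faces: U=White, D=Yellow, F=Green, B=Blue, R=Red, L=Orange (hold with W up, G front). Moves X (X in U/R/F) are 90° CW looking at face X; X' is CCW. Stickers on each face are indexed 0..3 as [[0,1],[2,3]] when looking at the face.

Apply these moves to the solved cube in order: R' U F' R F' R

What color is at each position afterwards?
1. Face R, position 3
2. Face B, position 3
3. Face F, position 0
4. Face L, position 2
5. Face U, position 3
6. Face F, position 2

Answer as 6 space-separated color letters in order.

Answer: G B O O R R

Derivation:
After move 1 (R'): R=RRRR U=WBWB F=GWGW D=YGYG B=YBYB
After move 2 (U): U=WWBB F=RRGW R=YBRR B=OOYB L=GWOO
After move 3 (F'): F=RWRG U=WWYR R=GBYR D=WOYG L=GBOB
After move 4 (R): R=YGRB U=WWYG F=RORG D=WYYO B=ROWB
After move 5 (F'): F=OGRR U=WWYR R=YGWB D=BBYO L=GGOY
After move 6 (R): R=WYBG U=WGYR F=OBRO D=BWYR B=ROWB
Query 1: R[3] = G
Query 2: B[3] = B
Query 3: F[0] = O
Query 4: L[2] = O
Query 5: U[3] = R
Query 6: F[2] = R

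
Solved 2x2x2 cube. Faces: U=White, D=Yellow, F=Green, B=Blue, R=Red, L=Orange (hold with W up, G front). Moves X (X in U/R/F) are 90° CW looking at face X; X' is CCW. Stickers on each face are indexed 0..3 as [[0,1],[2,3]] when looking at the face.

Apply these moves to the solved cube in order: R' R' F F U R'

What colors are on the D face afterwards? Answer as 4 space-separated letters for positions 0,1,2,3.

After move 1 (R'): R=RRRR U=WBWB F=GWGW D=YGYG B=YBYB
After move 2 (R'): R=RRRR U=WYWY F=GBGB D=YWYW B=GBGB
After move 3 (F): F=GGBB U=WYOO R=WRYR D=RRYW L=OYOW
After move 4 (F): F=BGBG U=WYWY R=OROR D=YWYW L=OROR
After move 5 (U): U=WWYY F=ORBG R=GBOR B=ORGB L=BGOR
After move 6 (R'): R=BRGO U=WGYO F=OWBY D=YRYG B=WRWB
Query: D face = YRYG

Answer: Y R Y G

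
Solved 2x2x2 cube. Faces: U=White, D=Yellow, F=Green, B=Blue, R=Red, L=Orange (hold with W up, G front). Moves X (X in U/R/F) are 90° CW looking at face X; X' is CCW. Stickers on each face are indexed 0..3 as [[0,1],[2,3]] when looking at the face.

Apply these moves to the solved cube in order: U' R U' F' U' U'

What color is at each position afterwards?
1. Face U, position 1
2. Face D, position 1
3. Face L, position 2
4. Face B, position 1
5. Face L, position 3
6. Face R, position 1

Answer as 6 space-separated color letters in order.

Answer: O O O Y W W

Derivation:
After move 1 (U'): U=WWWW F=OOGG R=GGRR B=RRBB L=BBOO
After move 2 (R): R=RGRG U=WOWG F=OYGY D=YBYR B=WRWB
After move 3 (U'): U=OGWW F=BBGY R=OYRG B=RGWB L=WROO
After move 4 (F'): F=BYBG U=OGOR R=BYYG D=ROYR L=WWOW
After move 5 (U'): U=GROO F=WWBG R=BYYG B=BYWB L=RGOW
After move 6 (U'): U=ROGO F=RGBG R=WWYG B=BYWB L=BYOW
Query 1: U[1] = O
Query 2: D[1] = O
Query 3: L[2] = O
Query 4: B[1] = Y
Query 5: L[3] = W
Query 6: R[1] = W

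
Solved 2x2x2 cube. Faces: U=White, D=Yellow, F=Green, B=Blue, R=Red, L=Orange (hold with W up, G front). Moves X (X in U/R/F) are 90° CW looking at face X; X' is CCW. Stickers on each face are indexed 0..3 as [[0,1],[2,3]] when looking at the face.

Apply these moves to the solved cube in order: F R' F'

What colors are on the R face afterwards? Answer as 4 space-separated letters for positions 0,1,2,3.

Answer: G R R W

Derivation:
After move 1 (F): F=GGGG U=WWOO R=WRWR D=RRYY L=OYOY
After move 2 (R'): R=RRWW U=WBOB F=GWGO D=RGYG B=YBRB
After move 3 (F'): F=WOGG U=WBRW R=GRRW D=YYYG L=OBOO
Query: R face = GRRW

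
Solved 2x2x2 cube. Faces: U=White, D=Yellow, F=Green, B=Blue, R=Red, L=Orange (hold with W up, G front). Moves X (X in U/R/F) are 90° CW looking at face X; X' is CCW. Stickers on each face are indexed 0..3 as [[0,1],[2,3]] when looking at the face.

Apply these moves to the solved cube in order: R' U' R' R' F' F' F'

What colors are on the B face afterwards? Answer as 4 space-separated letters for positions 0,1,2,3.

After move 1 (R'): R=RRRR U=WBWB F=GWGW D=YGYG B=YBYB
After move 2 (U'): U=BBWW F=OOGW R=GWRR B=RRYB L=YBOO
After move 3 (R'): R=WRGR U=BYWR F=OBGW D=YOYW B=GRGB
After move 4 (R'): R=RRWG U=BGWG F=OYGR D=YBYW B=WROB
After move 5 (F'): F=YROG U=BGRW R=BRYG D=BOYW L=YGOW
After move 6 (F'): F=RGYO U=BGBY R=ORBG D=GWYW L=YWOR
After move 7 (F'): F=GORY U=BGOB R=WRGG D=WRYW L=YYOB
Query: B face = WROB

Answer: W R O B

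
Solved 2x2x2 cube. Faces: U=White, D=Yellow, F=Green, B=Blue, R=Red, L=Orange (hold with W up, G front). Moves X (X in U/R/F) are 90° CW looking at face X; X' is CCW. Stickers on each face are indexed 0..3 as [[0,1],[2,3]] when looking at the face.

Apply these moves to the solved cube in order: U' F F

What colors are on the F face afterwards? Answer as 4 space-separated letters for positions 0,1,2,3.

Answer: G G O O

Derivation:
After move 1 (U'): U=WWWW F=OOGG R=GGRR B=RRBB L=BBOO
After move 2 (F): F=GOGO U=WWOB R=WGWR D=RGYY L=BYOY
After move 3 (F): F=GGOO U=WWYY R=OGBR D=WWYY L=BROG
Query: F face = GGOO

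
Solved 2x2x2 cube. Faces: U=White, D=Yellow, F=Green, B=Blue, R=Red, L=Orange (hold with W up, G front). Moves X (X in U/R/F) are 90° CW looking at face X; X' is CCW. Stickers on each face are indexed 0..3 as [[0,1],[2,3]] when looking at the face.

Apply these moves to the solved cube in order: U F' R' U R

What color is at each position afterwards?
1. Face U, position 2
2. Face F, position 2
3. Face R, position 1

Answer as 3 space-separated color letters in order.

Answer: O R Y

Derivation:
After move 1 (U): U=WWWW F=RRGG R=BBRR B=OOBB L=GGOO
After move 2 (F'): F=RGRG U=WWBR R=YBYR D=GOYY L=GWOW
After move 3 (R'): R=BRYY U=WBBO F=RWRR D=GGYG B=YOOB
After move 4 (U): U=BWOB F=BRRR R=YOYY B=GWOB L=RWOW
After move 5 (R): R=YYYO U=BROR F=BGRG D=GOYG B=BWWB
Query 1: U[2] = O
Query 2: F[2] = R
Query 3: R[1] = Y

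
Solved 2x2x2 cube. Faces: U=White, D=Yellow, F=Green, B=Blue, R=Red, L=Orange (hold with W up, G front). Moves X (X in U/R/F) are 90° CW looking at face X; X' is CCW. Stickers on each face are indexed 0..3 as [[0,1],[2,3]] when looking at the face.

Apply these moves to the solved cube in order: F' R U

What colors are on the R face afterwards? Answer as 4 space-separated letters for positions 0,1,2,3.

After move 1 (F'): F=GGGG U=WWRR R=YRYR D=OOYY L=OWOW
After move 2 (R): R=YYRR U=WGRG F=GOGY D=OBYB B=RBWB
After move 3 (U): U=RWGG F=YYGY R=RBRR B=OWWB L=GOOW
Query: R face = RBRR

Answer: R B R R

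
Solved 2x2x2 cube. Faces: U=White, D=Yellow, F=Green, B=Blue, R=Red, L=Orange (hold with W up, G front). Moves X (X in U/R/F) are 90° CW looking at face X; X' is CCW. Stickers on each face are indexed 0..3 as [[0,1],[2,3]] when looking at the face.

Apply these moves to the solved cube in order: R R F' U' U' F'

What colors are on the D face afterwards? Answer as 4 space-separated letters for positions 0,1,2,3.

After move 1 (R): R=RRRR U=WGWG F=GYGY D=YBYB B=WBWB
After move 2 (R): R=RRRR U=WYWY F=GBGB D=YWYW B=GBGB
After move 3 (F'): F=BBGG U=WYRR R=WRYR D=OOYW L=OYOW
After move 4 (U'): U=YRWR F=OYGG R=BBYR B=WRGB L=GBOW
After move 5 (U'): U=RRYW F=GBGG R=OYYR B=BBGB L=WROW
After move 6 (F'): F=BGGG U=RROY R=OYOR D=RWYW L=WWOY
Query: D face = RWYW

Answer: R W Y W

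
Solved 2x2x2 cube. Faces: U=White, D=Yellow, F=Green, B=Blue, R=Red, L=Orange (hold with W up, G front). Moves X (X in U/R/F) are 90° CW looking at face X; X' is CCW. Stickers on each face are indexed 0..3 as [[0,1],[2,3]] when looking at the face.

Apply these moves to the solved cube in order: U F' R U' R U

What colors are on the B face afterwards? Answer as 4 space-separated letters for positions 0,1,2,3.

After move 1 (U): U=WWWW F=RRGG R=BBRR B=OOBB L=GGOO
After move 2 (F'): F=RGRG U=WWBR R=YBYR D=GOYY L=GWOW
After move 3 (R): R=YYRB U=WGBG F=RORY D=GBYO B=ROWB
After move 4 (U'): U=GGWB F=GWRY R=RORB B=YYWB L=ROOW
After move 5 (R): R=RRBO U=GWWY F=GBRO D=GWYY B=BYGB
After move 6 (U): U=WGYW F=RRRO R=BYBO B=ROGB L=GBOW
Query: B face = ROGB

Answer: R O G B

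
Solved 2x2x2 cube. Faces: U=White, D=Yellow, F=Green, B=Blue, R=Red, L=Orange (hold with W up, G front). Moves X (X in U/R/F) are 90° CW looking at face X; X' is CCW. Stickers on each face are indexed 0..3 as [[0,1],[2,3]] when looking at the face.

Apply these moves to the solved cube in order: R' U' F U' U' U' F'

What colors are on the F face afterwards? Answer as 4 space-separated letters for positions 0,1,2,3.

After move 1 (R'): R=RRRR U=WBWB F=GWGW D=YGYG B=YBYB
After move 2 (U'): U=BBWW F=OOGW R=GWRR B=RRYB L=YBOO
After move 3 (F): F=GOWO U=BBOB R=WWWR D=RGYG L=YYOG
After move 4 (U'): U=BBBO F=YYWO R=GOWR B=WWYB L=RROG
After move 5 (U'): U=BOBB F=RRWO R=YYWR B=GOYB L=WWOG
After move 6 (U'): U=OBBB F=WWWO R=RRWR B=YYYB L=GOOG
After move 7 (F'): F=WOWW U=OBRW R=GRRR D=OGYG L=GBOB
Query: F face = WOWW

Answer: W O W W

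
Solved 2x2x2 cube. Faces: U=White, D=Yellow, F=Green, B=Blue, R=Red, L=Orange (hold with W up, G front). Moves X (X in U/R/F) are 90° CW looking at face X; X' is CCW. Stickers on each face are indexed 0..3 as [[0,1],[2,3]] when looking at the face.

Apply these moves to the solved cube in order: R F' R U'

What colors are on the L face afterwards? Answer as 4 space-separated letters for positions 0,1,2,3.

After move 1 (R): R=RRRR U=WGWG F=GYGY D=YBYB B=WBWB
After move 2 (F'): F=YYGG U=WGRR R=BRYR D=OOYB L=OGOW
After move 3 (R): R=YBRR U=WYRG F=YOGB D=OWYW B=RBGB
After move 4 (U'): U=YGWR F=OGGB R=YORR B=YBGB L=RBOW
Query: L face = RBOW

Answer: R B O W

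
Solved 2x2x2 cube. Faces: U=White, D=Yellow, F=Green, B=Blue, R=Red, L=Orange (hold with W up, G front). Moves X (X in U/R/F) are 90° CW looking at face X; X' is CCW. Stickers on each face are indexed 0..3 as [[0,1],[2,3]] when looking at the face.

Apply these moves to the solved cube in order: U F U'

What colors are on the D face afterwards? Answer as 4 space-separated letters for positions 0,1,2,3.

After move 1 (U): U=WWWW F=RRGG R=BBRR B=OOBB L=GGOO
After move 2 (F): F=GRGR U=WWOG R=WBWR D=RBYY L=GYOY
After move 3 (U'): U=WGWO F=GYGR R=GRWR B=WBBB L=OOOY
Query: D face = RBYY

Answer: R B Y Y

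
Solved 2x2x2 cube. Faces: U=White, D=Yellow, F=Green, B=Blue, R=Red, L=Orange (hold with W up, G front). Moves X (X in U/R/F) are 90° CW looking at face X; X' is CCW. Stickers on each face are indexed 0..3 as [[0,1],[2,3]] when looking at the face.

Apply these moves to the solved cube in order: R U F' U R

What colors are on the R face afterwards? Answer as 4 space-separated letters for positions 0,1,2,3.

After move 1 (R): R=RRRR U=WGWG F=GYGY D=YBYB B=WBWB
After move 2 (U): U=WWGG F=RRGY R=WBRR B=OOWB L=GYOO
After move 3 (F'): F=RYRG U=WWWR R=BBYR D=YOYB L=GGOG
After move 4 (U): U=WWRW F=BBRG R=OOYR B=GGWB L=RYOG
After move 5 (R): R=YORO U=WBRG F=BORB D=YWYG B=WGWB
Query: R face = YORO

Answer: Y O R O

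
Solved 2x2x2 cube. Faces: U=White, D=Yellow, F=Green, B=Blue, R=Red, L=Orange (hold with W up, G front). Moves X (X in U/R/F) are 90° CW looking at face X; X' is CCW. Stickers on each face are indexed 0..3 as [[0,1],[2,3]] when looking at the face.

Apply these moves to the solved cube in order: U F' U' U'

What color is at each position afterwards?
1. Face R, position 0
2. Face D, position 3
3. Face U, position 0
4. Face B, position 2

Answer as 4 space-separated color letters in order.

After move 1 (U): U=WWWW F=RRGG R=BBRR B=OOBB L=GGOO
After move 2 (F'): F=RGRG U=WWBR R=YBYR D=GOYY L=GWOW
After move 3 (U'): U=WRWB F=GWRG R=RGYR B=YBBB L=OOOW
After move 4 (U'): U=RBWW F=OORG R=GWYR B=RGBB L=YBOW
Query 1: R[0] = G
Query 2: D[3] = Y
Query 3: U[0] = R
Query 4: B[2] = B

Answer: G Y R B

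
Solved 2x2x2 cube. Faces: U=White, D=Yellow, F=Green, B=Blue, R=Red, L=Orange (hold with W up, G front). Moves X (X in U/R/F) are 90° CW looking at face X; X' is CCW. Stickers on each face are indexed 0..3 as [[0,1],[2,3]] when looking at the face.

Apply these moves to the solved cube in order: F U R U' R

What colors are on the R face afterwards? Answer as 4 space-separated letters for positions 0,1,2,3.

After move 1 (F): F=GGGG U=WWOO R=WRWR D=RRYY L=OYOY
After move 2 (U): U=OWOW F=WRGG R=BBWR B=OYBB L=GGOY
After move 3 (R): R=WBRB U=OROG F=WRGY D=RBYO B=WYWB
After move 4 (U'): U=RGOO F=GGGY R=WRRB B=WBWB L=WYOY
After move 5 (R): R=RWBR U=RGOY F=GBGO D=RWYW B=OBGB
Query: R face = RWBR

Answer: R W B R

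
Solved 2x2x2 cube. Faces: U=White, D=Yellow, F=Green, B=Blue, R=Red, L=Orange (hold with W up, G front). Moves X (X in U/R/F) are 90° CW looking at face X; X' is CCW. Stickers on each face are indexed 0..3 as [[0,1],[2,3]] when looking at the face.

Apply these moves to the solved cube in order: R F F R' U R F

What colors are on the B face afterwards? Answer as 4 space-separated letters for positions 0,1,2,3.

Answer: W R W B

Derivation:
After move 1 (R): R=RRRR U=WGWG F=GYGY D=YBYB B=WBWB
After move 2 (F): F=GGYY U=WGOO R=WRGR D=RRYB L=OYOB
After move 3 (F): F=YGYG U=WGBY R=OROR D=GWYB L=OROR
After move 4 (R'): R=RROO U=WWBW F=YGYY D=GGYG B=BBWB
After move 5 (U): U=BWWW F=RRYY R=BBOO B=ORWB L=YGOR
After move 6 (R): R=OBOB U=BRWY F=RGYG D=GWYO B=WRWB
After move 7 (F): F=YRGG U=BRRG R=WBYB D=OOYO L=YGOW
Query: B face = WRWB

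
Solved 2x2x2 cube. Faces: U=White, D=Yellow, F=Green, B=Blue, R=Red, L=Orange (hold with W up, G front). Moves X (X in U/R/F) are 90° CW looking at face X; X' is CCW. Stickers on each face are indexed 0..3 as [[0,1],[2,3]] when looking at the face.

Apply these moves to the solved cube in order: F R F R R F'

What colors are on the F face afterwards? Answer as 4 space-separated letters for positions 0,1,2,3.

After move 1 (F): F=GGGG U=WWOO R=WRWR D=RRYY L=OYOY
After move 2 (R): R=WWRR U=WGOG F=GRGY D=RBYB B=OBWB
After move 3 (F): F=GGYR U=WGYY R=OWGR D=RWYB L=OROB
After move 4 (R): R=GORW U=WGYR F=GWYB D=RWYO B=YBGB
After move 5 (R): R=RGWO U=WWYB F=GWYO D=RGYY B=RBGB
After move 6 (F'): F=WOGY U=WWRW R=GGRO D=RBYY L=OBOY
Query: F face = WOGY

Answer: W O G Y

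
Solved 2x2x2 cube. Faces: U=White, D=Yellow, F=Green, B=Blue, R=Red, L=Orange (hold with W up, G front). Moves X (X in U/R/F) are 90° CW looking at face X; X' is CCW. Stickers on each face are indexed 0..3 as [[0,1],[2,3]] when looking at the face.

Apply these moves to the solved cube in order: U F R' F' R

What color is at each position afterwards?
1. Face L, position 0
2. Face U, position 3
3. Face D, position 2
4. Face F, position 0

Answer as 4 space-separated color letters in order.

Answer: G G Y W

Derivation:
After move 1 (U): U=WWWW F=RRGG R=BBRR B=OOBB L=GGOO
After move 2 (F): F=GRGR U=WWOG R=WBWR D=RBYY L=GYOY
After move 3 (R'): R=BRWW U=WBOO F=GWGG D=RRYR B=YOBB
After move 4 (F'): F=WGGG U=WBBW R=RRRW D=YYYR L=GOOO
After move 5 (R): R=RRWR U=WGBG F=WYGR D=YBYY B=WOBB
Query 1: L[0] = G
Query 2: U[3] = G
Query 3: D[2] = Y
Query 4: F[0] = W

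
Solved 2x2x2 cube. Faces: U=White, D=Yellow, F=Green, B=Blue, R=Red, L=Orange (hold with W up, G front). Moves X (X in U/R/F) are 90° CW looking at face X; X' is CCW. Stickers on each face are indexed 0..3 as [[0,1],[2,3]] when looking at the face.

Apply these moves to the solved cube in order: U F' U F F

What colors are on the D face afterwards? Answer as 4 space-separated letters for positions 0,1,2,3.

After move 1 (U): U=WWWW F=RRGG R=BBRR B=OOBB L=GGOO
After move 2 (F'): F=RGRG U=WWBR R=YBYR D=GOYY L=GWOW
After move 3 (U): U=BWRW F=YBRG R=OOYR B=GWBB L=RGOW
After move 4 (F): F=RYGB U=BWWG R=ROWR D=YOYY L=RGOO
After move 5 (F): F=GRBY U=BWOG R=WOGR D=WRYY L=RYOO
Query: D face = WRYY

Answer: W R Y Y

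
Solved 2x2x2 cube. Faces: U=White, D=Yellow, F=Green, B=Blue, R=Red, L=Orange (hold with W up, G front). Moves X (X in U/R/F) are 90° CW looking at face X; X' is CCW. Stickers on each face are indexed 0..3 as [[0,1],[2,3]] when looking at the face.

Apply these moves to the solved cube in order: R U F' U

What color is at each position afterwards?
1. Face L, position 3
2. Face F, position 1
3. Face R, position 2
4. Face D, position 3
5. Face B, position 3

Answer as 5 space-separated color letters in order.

Answer: G B Y B B

Derivation:
After move 1 (R): R=RRRR U=WGWG F=GYGY D=YBYB B=WBWB
After move 2 (U): U=WWGG F=RRGY R=WBRR B=OOWB L=GYOO
After move 3 (F'): F=RYRG U=WWWR R=BBYR D=YOYB L=GGOG
After move 4 (U): U=WWRW F=BBRG R=OOYR B=GGWB L=RYOG
Query 1: L[3] = G
Query 2: F[1] = B
Query 3: R[2] = Y
Query 4: D[3] = B
Query 5: B[3] = B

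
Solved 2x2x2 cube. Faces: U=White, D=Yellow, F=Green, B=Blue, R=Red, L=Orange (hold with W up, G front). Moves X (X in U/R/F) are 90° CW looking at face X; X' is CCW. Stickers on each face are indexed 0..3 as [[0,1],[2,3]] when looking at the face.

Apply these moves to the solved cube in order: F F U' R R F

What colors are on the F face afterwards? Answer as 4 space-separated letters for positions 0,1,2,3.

Answer: G O O B

Derivation:
After move 1 (F): F=GGGG U=WWOO R=WRWR D=RRYY L=OYOY
After move 2 (F): F=GGGG U=WWYY R=OROR D=WWYY L=OROR
After move 3 (U'): U=WYWY F=ORGG R=GGOR B=ORBB L=BBOR
After move 4 (R): R=OGRG U=WRWG F=OWGY D=WBYO B=YRYB
After move 5 (R): R=ROGG U=WWWY F=OBGO D=WYYY B=GRRB
After move 6 (F): F=GOOB U=WWRB R=WOYG D=GRYY L=BWOY
Query: F face = GOOB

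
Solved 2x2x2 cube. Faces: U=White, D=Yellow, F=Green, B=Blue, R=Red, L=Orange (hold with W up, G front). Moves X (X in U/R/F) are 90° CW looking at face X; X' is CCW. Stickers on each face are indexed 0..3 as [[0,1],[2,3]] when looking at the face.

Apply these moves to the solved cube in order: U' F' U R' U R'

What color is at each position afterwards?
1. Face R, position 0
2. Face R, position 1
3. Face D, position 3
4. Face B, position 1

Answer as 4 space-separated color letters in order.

After move 1 (U'): U=WWWW F=OOGG R=GGRR B=RRBB L=BBOO
After move 2 (F'): F=OGOG U=WWGR R=YGYR D=BOYY L=BWOW
After move 3 (U): U=GWRW F=YGOG R=RRYR B=BWBB L=OGOW
After move 4 (R'): R=RRRY U=GBRB F=YWOW D=BGYG B=YWOB
After move 5 (U): U=RGBB F=RROW R=YWRY B=OGOB L=YWOW
After move 6 (R'): R=WYYR U=ROBO F=RGOB D=BRYW B=GGGB
Query 1: R[0] = W
Query 2: R[1] = Y
Query 3: D[3] = W
Query 4: B[1] = G

Answer: W Y W G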